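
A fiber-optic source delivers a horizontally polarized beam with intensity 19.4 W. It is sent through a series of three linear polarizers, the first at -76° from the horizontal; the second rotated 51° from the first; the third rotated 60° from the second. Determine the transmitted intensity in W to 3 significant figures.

I ≈ 0.112 W

I₁ = 19.4 W · cos²(76°) = 1.135 W.
I₂ = I₁ · cos²(51°) = 1.135 · 0.396 = 0.4497 W.
I₃ = I₂ · cos²(60°) = 0.4497 · 0.25 = 0.1124 W.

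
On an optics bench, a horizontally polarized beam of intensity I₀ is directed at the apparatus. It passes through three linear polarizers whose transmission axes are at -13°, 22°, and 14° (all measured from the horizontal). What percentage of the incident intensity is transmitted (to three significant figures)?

≈ 62.5%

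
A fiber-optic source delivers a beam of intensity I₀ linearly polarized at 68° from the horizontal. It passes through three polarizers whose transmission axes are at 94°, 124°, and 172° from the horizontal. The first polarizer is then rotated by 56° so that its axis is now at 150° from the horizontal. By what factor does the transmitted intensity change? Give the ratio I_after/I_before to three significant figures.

I_new/I_old ≈ 0.0258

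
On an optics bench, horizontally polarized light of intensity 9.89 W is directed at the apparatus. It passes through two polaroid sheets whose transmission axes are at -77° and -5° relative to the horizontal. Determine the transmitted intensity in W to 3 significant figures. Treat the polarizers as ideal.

I ≈ 0.0478 W

By Malus's law, I₁ = 9.89 W · cos²(77°) = 0.5005 W.
I₂ = I₁ · cos²(72°) = 0.5005 · 0.09549 = 0.04779 W.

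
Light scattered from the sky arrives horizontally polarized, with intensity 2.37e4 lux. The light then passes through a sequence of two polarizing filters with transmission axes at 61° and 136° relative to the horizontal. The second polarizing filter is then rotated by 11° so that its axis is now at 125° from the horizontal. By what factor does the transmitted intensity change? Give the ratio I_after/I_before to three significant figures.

I_new/I_old ≈ 2.87

Before rotation:
By Malus's law, I₁ = I₀ cos²(61° − 0°) = I₀ cos²(61°) = 0.235 I₀.
I₂ = I₁ cos²(136° − 61°) = 0.235 I₀ · cos²(75°) = 0.01574 I₀.
After rotation:
I₁ = I₀ cos²(61° − 0°) = I₀ cos²(61°) = 0.235 I₀.
I₂ = I₁ cos²(125° − 61°) = 0.235 I₀ · cos²(64°) = 0.04517 I₀.
Ratio = 0.04517 / 0.01574 = 2.869.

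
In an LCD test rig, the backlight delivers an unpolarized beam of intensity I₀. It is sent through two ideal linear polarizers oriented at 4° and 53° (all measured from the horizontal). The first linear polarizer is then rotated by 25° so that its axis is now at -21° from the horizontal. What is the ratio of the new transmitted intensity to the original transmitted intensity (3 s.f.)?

I_new/I_old ≈ 0.177

Before rotation:
Unpolarized light through the first polarizer → I₁ = ½ I₀, now polarized at 4°.
I₂ = I₁ cos²(53° − 4°) = 0.5 I₀ · cos²(49°) = 0.2152 I₀.
After rotation:
Unpolarized light through the first polarizer → I₁ = ½ I₀, now polarized at -21°.
I₂ = I₁ cos²(53° + 21°) = 0.5 I₀ · cos²(74°) = 0.03799 I₀.
Ratio = 0.03799 / 0.2152 = 0.1765.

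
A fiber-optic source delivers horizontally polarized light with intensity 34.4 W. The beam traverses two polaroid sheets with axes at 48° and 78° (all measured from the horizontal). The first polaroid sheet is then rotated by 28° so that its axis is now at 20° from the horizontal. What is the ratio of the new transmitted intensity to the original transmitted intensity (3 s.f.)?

Before rotation:
By Malus's law, I₁ = I₀ cos²(48° − 0°) = I₀ cos²(48°) = 0.4477 I₀.
I₂ = I₁ cos²(78° − 48°) = 0.4477 I₀ · cos²(30°) = 0.3358 I₀.
After rotation:
I₁ = I₀ cos²(20° − 0°) = I₀ cos²(20°) = 0.883 I₀.
I₂ = I₁ cos²(78° − 20°) = 0.883 I₀ · cos²(58°) = 0.248 I₀.
Ratio = 0.248 / 0.3358 = 0.7384.

I_new/I_old ≈ 0.738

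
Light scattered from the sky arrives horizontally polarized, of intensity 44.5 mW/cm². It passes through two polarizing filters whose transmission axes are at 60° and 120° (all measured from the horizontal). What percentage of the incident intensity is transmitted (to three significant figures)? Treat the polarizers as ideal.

≈ 6.25%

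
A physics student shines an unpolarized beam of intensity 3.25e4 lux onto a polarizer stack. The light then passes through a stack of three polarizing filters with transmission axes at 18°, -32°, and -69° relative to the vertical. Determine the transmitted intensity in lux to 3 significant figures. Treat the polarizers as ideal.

Unpolarized light through the first polarizer → I₁ = 3.25e4 lux/2 = 1.625e+04 lux, polarized at 18°.
I₂ = I₁ · cos²(50°) = 1.625e+04 · 0.4132 = 6714 lux.
I₃ = I₂ · cos²(37°) = 6714 · 0.6378 = 4282 lux.

I ≈ 4280 lux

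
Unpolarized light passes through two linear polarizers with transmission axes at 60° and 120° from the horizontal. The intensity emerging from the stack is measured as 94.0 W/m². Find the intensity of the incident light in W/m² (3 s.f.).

Unpolarized light through the first polarizer → I₁ = ½ I₀, now polarized at 60°.
I₂ = I₁ cos²(120° − 60°) = 0.5 I₀ · cos²(60°) = 0.125 I₀.
So 94.0 W/m² = 0.125 I₀, giving I₀ = 94.0/0.125 = 752 W/m².

I₀ ≈ 752 W/m²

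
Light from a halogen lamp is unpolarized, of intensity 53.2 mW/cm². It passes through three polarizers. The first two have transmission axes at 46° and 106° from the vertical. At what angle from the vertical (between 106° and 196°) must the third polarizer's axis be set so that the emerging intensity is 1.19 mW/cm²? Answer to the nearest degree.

Unpolarized light through the first polarizer → I₁ = ½ I₀, now polarized at 46°.
I₂ = I₁ cos²(106° − 46°) = 0.5 I₀ · cos²(60°) = 0.125 I₀.
Target fraction: 1.19 / 53.2 mW/cm² = 0.02237 of I₀.
Need I₃/I₀ = 0.02237, so cos²(θ − 106°) = 0.02237 / 0.125 = 0.1789.
θ − 106° = arccos(√0.1789) = 65.0°, giving θ ≈ 106 + 65.0 = 171.0°.

θ ≈ 171°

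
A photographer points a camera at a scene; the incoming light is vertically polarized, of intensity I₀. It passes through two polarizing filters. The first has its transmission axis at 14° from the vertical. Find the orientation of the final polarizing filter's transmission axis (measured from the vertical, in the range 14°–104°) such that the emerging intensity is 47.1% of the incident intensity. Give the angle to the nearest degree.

By Malus's law, I₁ = I₀ cos²(14° − 0°) = I₀ cos²(14°) = 0.9415 I₀.
Need I₂/I₀ = 0.471, so cos²(θ − 14°) = 0.471 / 0.9415 = 0.5003.
θ − 14° = arccos(√0.5003) = 45.0°, giving θ ≈ 14 + 45.0 = 59.0°.

θ ≈ 59°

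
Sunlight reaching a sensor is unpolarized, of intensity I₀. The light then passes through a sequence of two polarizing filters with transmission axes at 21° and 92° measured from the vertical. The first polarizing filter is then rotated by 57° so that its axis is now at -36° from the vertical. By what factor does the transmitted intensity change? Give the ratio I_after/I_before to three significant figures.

Before rotation:
Unpolarized light through the first polarizer → I₁ = ½ I₀, now polarized at 21°.
I₂ = I₁ cos²(92° − 21°) = 0.5 I₀ · cos²(71°) = 0.053 I₀.
After rotation:
Unpolarized light through the first polarizer → I₁ = ½ I₀, now polarized at -36°.
Angle between axes 1 and 2: 52°. I₂ = 0.5 I₀ · cos²(52°) = 0.1895 I₀.
Ratio = 0.1895 / 0.053 = 3.576.

I_new/I_old ≈ 3.58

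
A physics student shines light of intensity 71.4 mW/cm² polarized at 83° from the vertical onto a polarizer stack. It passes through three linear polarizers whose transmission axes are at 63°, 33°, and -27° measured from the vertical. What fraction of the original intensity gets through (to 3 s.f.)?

I/I₀ ≈ 0.166

I₁ = 71.4 mW/cm² · cos²(20°) = 63.05 mW/cm².
I₂ = I₁ · cos²(30°) = 63.05 · 0.75 = 47.29 mW/cm².
I₃ = I₂ · cos²(60°) = 47.29 · 0.25 = 11.82 mW/cm².
Transmitted fraction = 0.1656.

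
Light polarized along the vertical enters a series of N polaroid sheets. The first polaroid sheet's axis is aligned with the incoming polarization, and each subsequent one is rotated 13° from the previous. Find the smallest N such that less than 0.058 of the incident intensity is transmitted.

First polarizer is aligned with the polarization: full transmission.
Each further stage multiplies by cos²(13°) = 0.9494.
After N polarizers: T = 0.9494^(N−1). Require T < 0.058 ⇒ N−1 > ln(0.058)/ln(0.9494) = 54.83, so N−1 ≥ 55 and N = 56.
Check: N=56 gives T = 0.0575 < 0.058; N=55 gives T = 0.06056.

N = 56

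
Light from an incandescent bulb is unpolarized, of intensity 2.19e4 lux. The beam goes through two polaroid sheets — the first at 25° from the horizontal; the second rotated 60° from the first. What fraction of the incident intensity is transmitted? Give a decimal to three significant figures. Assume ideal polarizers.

I/I₀ ≈ 0.125

Unpolarized light through the first polarizer → I₁ = 2.19e4 lux/2 = 1.095e+04 lux, polarized at 25°.
I₂ = I₁ · cos²(60°) = 1.095e+04 · 0.25 = 2738 lux.
Transmitted fraction = 0.125.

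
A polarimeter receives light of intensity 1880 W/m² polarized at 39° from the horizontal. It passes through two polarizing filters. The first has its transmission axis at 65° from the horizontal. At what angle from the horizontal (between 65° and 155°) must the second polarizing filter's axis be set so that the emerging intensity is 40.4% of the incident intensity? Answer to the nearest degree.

By Malus's law, I₁ = I₀ cos²(65° − 39°) = I₀ cos²(26°) = 0.8078 I₀.
Need I₂/I₀ = 0.404, so cos²(θ − 65°) = 0.404 / 0.8078 = 0.5001.
θ − 65° = arccos(√0.5001) = 45.0°, giving θ ≈ 65 + 45.0 = 110.0°.

θ ≈ 110°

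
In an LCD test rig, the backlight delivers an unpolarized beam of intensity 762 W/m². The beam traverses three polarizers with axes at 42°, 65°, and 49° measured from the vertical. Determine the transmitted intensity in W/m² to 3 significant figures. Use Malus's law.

I ≈ 298 W/m²

Unpolarized light through the first polarizer → I₁ = 762 W/m²/2 = 381 W/m², polarized at 42°.
I₂ = I₁ · cos²(23°) = 381 · 0.8473 = 322.8 W/m².
I₃ = I₂ · cos²(16°) = 322.8 · 0.924 = 298.3 W/m².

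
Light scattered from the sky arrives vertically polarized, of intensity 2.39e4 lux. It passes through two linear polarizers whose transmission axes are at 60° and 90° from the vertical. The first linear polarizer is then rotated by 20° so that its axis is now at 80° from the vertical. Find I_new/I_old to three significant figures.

I_new/I_old ≈ 0.156

Before rotation:
I₁ = I₀ cos²(60° − 0°) = I₀ cos²(60°) = 0.25 I₀.
I₂ = I₁ cos²(90° − 60°) = 0.25 I₀ · cos²(30°) = 0.1875 I₀.
After rotation:
I₁ = I₀ cos²(80° − 0°) = I₀ cos²(80°) = 0.03015 I₀.
I₂ = I₁ cos²(90° − 80°) = 0.03015 I₀ · cos²(10°) = 0.02924 I₀.
Ratio = 0.02924 / 0.1875 = 0.156.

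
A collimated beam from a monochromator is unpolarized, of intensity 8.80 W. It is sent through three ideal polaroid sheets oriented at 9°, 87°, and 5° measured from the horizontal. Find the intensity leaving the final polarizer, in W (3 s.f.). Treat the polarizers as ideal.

I ≈ 0.00368 W

Unpolarized light through the first polarizer → I₁ = 8.80 W/2 = 4.4 W, polarized at 9°.
I₂ = I₁ · cos²(78°) = 4.4 · 0.04323 = 0.1902 W.
I₃ = I₂ · cos²(82°) = 0.1902 · 0.01937 = 0.003684 W.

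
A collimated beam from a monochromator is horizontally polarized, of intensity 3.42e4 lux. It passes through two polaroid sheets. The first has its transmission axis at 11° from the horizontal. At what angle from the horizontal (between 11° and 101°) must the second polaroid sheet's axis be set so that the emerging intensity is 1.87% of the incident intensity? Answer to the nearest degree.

θ ≈ 93°

I₁ = I₀ cos²(11° − 0°) = I₀ cos²(11°) = 0.9636 I₀.
Need I₂/I₀ = 0.0187, so cos²(θ − 11°) = 0.0187 / 0.9636 = 0.01941.
θ − 11° = arccos(√0.01941) = 82.0°, giving θ ≈ 11 + 82.0 = 93.0°.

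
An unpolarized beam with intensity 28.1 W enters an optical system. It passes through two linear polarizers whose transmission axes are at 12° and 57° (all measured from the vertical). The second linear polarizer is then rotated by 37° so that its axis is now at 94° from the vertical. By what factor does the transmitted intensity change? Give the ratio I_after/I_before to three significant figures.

I_new/I_old ≈ 0.0387

Before rotation:
Unpolarized light through the first polarizer → I₁ = ½ I₀, now polarized at 12°.
I₂ = I₁ cos²(57° − 12°) = 0.5 I₀ · cos²(45°) = 0.25 I₀.
After rotation:
Unpolarized light through the first polarizer → I₁ = ½ I₀, now polarized at 12°.
I₂ = I₁ cos²(94° − 12°) = 0.5 I₀ · cos²(82°) = 0.009685 I₀.
Ratio = 0.009685 / 0.25 = 0.03874.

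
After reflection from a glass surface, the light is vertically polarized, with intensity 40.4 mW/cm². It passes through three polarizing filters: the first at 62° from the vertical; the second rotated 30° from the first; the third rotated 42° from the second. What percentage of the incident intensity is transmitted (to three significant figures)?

≈ 9.13%

I₁ = 40.4 mW/cm² · cos²(62°) = 8.904 mW/cm².
I₂ = I₁ · cos²(30°) = 8.904 · 0.75 = 6.678 mW/cm².
I₃ = I₂ · cos²(42°) = 6.678 · 0.5523 = 3.688 mW/cm².
That is 9.129% of the incident intensity.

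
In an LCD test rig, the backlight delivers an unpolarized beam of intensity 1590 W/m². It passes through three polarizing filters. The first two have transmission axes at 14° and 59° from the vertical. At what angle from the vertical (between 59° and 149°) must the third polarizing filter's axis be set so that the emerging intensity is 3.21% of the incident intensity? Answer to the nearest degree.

Unpolarized light through the first polarizer → I₁ = ½ I₀, now polarized at 14°.
I₂ = I₁ cos²(59° − 14°) = 0.5 I₀ · cos²(45°) = 0.25 I₀.
Need I₃/I₀ = 0.0321, so cos²(θ − 59°) = 0.0321 / 0.25 = 0.1284.
θ − 59° = arccos(√0.1284) = 69.0°, giving θ ≈ 59 + 69.0 = 128.0°.

θ ≈ 128°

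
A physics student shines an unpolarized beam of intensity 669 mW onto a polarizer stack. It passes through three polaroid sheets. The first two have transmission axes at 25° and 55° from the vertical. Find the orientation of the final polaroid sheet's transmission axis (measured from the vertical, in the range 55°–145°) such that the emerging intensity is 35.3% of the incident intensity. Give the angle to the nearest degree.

Unpolarized light through the first polarizer → I₁ = ½ I₀, now polarized at 25°.
I₂ = I₁ cos²(55° − 25°) = 0.5 I₀ · cos²(30°) = 0.375 I₀.
Need I₃/I₀ = 0.353, so cos²(θ − 55°) = 0.353 / 0.375 = 0.9413.
θ − 55° = arccos(√0.9413) = 14.0°, giving θ ≈ 55 + 14.0 = 69.0°.

θ ≈ 69°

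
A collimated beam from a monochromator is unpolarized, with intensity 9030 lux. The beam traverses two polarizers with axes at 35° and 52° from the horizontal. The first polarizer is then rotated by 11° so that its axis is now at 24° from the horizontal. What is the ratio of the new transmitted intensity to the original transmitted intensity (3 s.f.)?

I_new/I_old ≈ 0.852

Before rotation:
Unpolarized light through the first polarizer → I₁ = ½ I₀, now polarized at 35°.
I₂ = I₁ cos²(52° − 35°) = 0.5 I₀ · cos²(17°) = 0.4573 I₀.
After rotation:
Unpolarized light through the first polarizer → I₁ = ½ I₀, now polarized at 24°.
I₂ = I₁ cos²(52° − 24°) = 0.5 I₀ · cos²(28°) = 0.3898 I₀.
Ratio = 0.3898 / 0.4573 = 0.8525.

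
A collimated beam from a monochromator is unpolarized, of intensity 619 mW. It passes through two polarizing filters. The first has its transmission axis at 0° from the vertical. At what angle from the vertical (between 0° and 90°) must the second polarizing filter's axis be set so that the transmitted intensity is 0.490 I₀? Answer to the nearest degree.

Unpolarized light through the first polarizer → I₁ = ½ I₀, now polarized at 0°.
Need I₂/I₀ = 0.49, so cos²(θ − 0°) = 0.49 / 0.5 = 0.98.
θ − 0° = arccos(√0.98) = 8.1°, giving θ ≈ 0 + 8.1 = 8.1°.

θ ≈ 8°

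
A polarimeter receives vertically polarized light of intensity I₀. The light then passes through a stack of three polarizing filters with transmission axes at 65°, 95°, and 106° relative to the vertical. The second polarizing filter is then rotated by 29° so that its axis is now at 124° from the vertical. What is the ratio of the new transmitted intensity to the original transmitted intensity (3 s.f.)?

Before rotation:
By Malus's law, I₁ = I₀ cos²(65° − 0°) = I₀ cos²(65°) = 0.1786 I₀.
I₂ = I₁ cos²(95° − 65°) = 0.1786 I₀ · cos²(30°) = 0.134 I₀.
I₃ = I₂ cos²(106° − 95°) = 0.134 I₀ · cos²(11°) = 0.1291 I₀.
After rotation:
I₁ = I₀ cos²(65° − 0°) = I₀ cos²(65°) = 0.1786 I₀.
I₂ = I₁ cos²(124° − 65°) = 0.1786 I₀ · cos²(59°) = 0.04738 I₀.
I₃ = I₂ cos²(106° − 124°) = 0.04738 I₀ · cos²(18°) = 0.04285 I₀.
Ratio = 0.04285 / 0.1291 = 0.332.

I_new/I_old ≈ 0.332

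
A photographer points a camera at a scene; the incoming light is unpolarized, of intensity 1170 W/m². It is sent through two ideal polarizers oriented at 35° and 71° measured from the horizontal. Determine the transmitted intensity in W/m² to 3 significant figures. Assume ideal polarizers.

I ≈ 383 W/m²

Unpolarized light through the first polarizer → I₁ = 1170 W/m²/2 = 585 W/m², polarized at 35°.
I₂ = I₁ · cos²(36°) = 585 · 0.6545 = 382.9 W/m².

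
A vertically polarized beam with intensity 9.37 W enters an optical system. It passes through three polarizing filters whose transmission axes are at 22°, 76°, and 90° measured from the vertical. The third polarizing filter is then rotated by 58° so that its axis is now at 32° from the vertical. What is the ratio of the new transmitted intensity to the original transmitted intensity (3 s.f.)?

I_new/I_old ≈ 0.550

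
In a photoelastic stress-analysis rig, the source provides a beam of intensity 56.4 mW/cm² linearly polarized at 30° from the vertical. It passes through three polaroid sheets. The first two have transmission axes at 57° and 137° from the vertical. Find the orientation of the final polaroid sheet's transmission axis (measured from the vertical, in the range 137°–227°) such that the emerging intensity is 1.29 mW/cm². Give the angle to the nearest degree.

θ ≈ 149°

By Malus's law, I₁ = I₀ cos²(57° − 30°) = I₀ cos²(27°) = 0.7939 I₀.
I₂ = I₁ cos²(137° − 57°) = 0.7939 I₀ · cos²(80°) = 0.02394 I₀.
Target fraction: 1.29 / 56.4 mW/cm² = 0.02287 of I₀.
Need I₃/I₀ = 0.02287, so cos²(θ − 137°) = 0.02287 / 0.02394 = 0.9555.
θ − 137° = arccos(√0.9555) = 12.2°, giving θ ≈ 137 + 12.2 = 149.2°.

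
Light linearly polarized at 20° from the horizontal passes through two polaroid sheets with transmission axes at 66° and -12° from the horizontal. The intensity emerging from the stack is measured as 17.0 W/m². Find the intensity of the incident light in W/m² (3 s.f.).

I₀ ≈ 815 W/m²

I₁ = I₀ cos²(66° − 20°) = I₀ cos²(46°) = 0.4826 I₀.
I₂ = I₁ cos²(-12° − 66°) = 0.4826 I₀ · cos²(78°) = 0.02086 I₀.
So 17.0 W/m² = 0.02086 I₀, giving I₀ = 17.0/0.02086 = 815 W/m².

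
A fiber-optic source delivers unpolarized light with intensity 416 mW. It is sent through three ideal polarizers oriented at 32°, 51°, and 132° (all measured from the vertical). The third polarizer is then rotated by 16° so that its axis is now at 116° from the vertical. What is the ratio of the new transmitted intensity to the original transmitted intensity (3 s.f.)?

I_new/I_old ≈ 7.30

Before rotation:
Unpolarized light through the first polarizer → I₁ = ½ I₀, now polarized at 32°.
I₂ = I₁ cos²(51° − 32°) = 0.5 I₀ · cos²(19°) = 0.447 I₀.
I₃ = I₂ cos²(132° − 51°) = 0.447 I₀ · cos²(81°) = 0.01094 I₀.
After rotation:
Unpolarized light through the first polarizer → I₁ = ½ I₀, now polarized at 32°.
I₂ = I₁ cos²(51° − 32°) = 0.5 I₀ · cos²(19°) = 0.447 I₀.
I₃ = I₂ cos²(116° − 51°) = 0.447 I₀ · cos²(65°) = 0.07984 I₀.
Ratio = 0.07984 / 0.01094 = 7.298.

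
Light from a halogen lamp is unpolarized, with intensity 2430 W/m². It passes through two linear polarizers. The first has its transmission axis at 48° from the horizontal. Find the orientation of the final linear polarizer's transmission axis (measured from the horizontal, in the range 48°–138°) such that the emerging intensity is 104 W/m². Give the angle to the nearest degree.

θ ≈ 121°

Unpolarized light through the first polarizer → I₁ = ½ I₀, now polarized at 48°.
Target fraction: 104 / 2430 W/m² = 0.0428 of I₀.
Need I₂/I₀ = 0.0428, so cos²(θ − 48°) = 0.0428 / 0.5 = 0.0856.
θ − 48° = arccos(√0.0856) = 73.0°, giving θ ≈ 48 + 73.0 = 121.0°.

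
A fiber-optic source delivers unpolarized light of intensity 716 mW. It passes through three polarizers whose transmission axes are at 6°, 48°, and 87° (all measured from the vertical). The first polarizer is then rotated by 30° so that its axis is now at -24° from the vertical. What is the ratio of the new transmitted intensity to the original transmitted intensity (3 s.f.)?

I_new/I_old ≈ 0.173

Before rotation:
Unpolarized light through the first polarizer → I₁ = ½ I₀, now polarized at 6°.
I₂ = I₁ cos²(48° − 6°) = 0.5 I₀ · cos²(42°) = 0.2761 I₀.
I₃ = I₂ cos²(87° − 48°) = 0.2761 I₀ · cos²(39°) = 0.1668 I₀.
After rotation:
Unpolarized light through the first polarizer → I₁ = ½ I₀, now polarized at -24°.
I₂ = I₁ cos²(48° + 24°) = 0.5 I₀ · cos²(72°) = 0.04775 I₀.
I₃ = I₂ cos²(87° − 48°) = 0.04775 I₀ · cos²(39°) = 0.02884 I₀.
Ratio = 0.02884 / 0.1668 = 0.1729.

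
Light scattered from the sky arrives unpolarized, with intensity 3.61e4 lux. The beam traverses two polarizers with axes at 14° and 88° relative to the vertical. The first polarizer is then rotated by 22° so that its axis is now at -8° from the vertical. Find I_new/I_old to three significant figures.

I_new/I_old ≈ 0.144

Before rotation:
Unpolarized light through the first polarizer → I₁ = ½ I₀, now polarized at 14°.
I₂ = I₁ cos²(88° − 14°) = 0.5 I₀ · cos²(74°) = 0.03799 I₀.
After rotation:
Unpolarized light through the first polarizer → I₁ = ½ I₀, now polarized at -8°.
Angle between axes 1 and 2: 84°. I₂ = 0.5 I₀ · cos²(84°) = 0.005463 I₀.
Ratio = 0.005463 / 0.03799 = 0.1438.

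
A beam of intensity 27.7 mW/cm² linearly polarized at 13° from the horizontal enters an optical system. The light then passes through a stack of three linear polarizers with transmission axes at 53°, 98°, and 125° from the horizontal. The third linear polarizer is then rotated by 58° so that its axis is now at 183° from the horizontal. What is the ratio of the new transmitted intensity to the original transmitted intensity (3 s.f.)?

Before rotation:
By Malus's law, I₁ = I₀ cos²(53° − 13°) = I₀ cos²(40°) = 0.5868 I₀.
I₂ = I₁ cos²(98° − 53°) = 0.5868 I₀ · cos²(45°) = 0.2934 I₀.
I₃ = I₂ cos²(125° − 98°) = 0.2934 I₀ · cos²(27°) = 0.2329 I₀.
After rotation:
I₁ = I₀ cos²(53° − 13°) = I₀ cos²(40°) = 0.5868 I₀.
I₂ = I₁ cos²(98° − 53°) = 0.5868 I₀ · cos²(45°) = 0.2934 I₀.
I₃ = I₂ cos²(183° − 98°) = 0.2934 I₀ · cos²(85°) = 0.002229 I₀.
Ratio = 0.002229 / 0.2329 = 0.009568.

I_new/I_old ≈ 0.00957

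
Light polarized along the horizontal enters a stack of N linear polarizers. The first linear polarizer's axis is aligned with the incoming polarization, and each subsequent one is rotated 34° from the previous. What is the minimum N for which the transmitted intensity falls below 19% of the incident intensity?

N = 6

First polarizer is aligned with the polarization: full transmission.
Each further stage multiplies by cos²(34°) = 0.6873.
After N polarizers: T = 0.6873^(N−1). Require T < 0.19 ⇒ N−1 > ln(0.19)/ln(0.6873) = 4.43, so N−1 ≥ 5 and N = 6.
Check: N=6 gives T = 0.1534 < 0.19; N=5 gives T = 0.2231.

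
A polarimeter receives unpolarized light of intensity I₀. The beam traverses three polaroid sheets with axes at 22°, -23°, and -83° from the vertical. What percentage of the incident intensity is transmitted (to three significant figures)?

≈ 6.25%

Unpolarized light through the first polarizer → I₁ = ½ I₀, now polarized at 22°.
I₂ = I₁ cos²(-23° − 22°) = 0.5 I₀ · cos²(45°) = 0.25 I₀.
I₃ = I₂ cos²(-83° + 23°) = 0.25 I₀ · cos²(60°) = 0.0625 I₀.
That is 6.25% of the incident intensity.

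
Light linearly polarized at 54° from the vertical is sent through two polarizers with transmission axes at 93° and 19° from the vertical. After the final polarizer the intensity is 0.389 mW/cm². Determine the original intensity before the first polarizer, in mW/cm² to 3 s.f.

By Malus's law, I₁ = I₀ cos²(93° − 54°) = I₀ cos²(39°) = 0.604 I₀.
I₂ = I₁ cos²(19° − 93°) = 0.604 I₀ · cos²(74°) = 0.04589 I₀.
So 0.389 mW/cm² = 0.04589 I₀, giving I₀ = 0.389/0.04589 = 8.478 mW/cm².

I₀ ≈ 8.48 mW/cm²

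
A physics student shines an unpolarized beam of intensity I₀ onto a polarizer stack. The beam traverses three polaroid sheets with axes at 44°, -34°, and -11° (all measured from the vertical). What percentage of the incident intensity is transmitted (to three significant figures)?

≈ 1.83%

Unpolarized light through the first polarizer → I₁ = ½ I₀, now polarized at 44°.
I₂ = I₁ cos²(-34° − 44°) = 0.5 I₀ · cos²(78°) = 0.02161 I₀.
I₃ = I₂ cos²(-11° + 34°) = 0.02161 I₀ · cos²(23°) = 0.01831 I₀.
That is 1.831% of the incident intensity.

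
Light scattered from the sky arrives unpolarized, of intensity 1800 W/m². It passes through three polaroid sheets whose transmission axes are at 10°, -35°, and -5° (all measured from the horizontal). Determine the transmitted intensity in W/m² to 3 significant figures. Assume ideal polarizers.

Unpolarized light through the first polarizer → I₁ = 1800 W/m²/2 = 900 W/m², polarized at 10°.
I₂ = I₁ · cos²(45°) = 900 · 0.5 = 450 W/m².
I₃ = I₂ · cos²(30°) = 450 · 0.75 = 337.5 W/m².

I ≈ 338 W/m²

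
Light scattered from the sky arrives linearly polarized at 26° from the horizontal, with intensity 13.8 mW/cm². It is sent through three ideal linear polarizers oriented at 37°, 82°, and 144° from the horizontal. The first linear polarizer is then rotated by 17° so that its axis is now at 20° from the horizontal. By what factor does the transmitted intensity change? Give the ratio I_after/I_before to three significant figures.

I_new/I_old ≈ 0.452

Before rotation:
By Malus's law, I₁ = I₀ cos²(37° − 26°) = I₀ cos²(11°) = 0.9636 I₀.
I₂ = I₁ cos²(82° − 37°) = 0.9636 I₀ · cos²(45°) = 0.4818 I₀.
I₃ = I₂ cos²(144° − 82°) = 0.4818 I₀ · cos²(62°) = 0.1062 I₀.
After rotation:
I₁ = I₀ cos²(20° − 26°) = I₀ cos²(6°) = 0.9891 I₀.
I₂ = I₁ cos²(82° − 20°) = 0.9891 I₀ · cos²(62°) = 0.218 I₀.
I₃ = I₂ cos²(144° − 82°) = 0.218 I₀ · cos²(62°) = 0.04805 I₀.
Ratio = 0.04805 / 0.1062 = 0.4525.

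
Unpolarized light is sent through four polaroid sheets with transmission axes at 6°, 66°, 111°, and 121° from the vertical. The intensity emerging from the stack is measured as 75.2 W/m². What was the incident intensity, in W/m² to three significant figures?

I₀ ≈ 1240 W/m²

Unpolarized light through the first polarizer → I₁ = ½ I₀, now polarized at 6°.
I₂ = I₁ cos²(66° − 6°) = 0.5 I₀ · cos²(60°) = 0.125 I₀.
I₃ = I₂ cos²(111° − 66°) = 0.125 I₀ · cos²(45°) = 0.0625 I₀.
I₄ = I₃ cos²(121° − 111°) = 0.0625 I₀ · cos²(10°) = 0.06062 I₀.
So 75.2 W/m² = 0.06062 I₀, giving I₀ = 75.2/0.06062 = 1241 W/m².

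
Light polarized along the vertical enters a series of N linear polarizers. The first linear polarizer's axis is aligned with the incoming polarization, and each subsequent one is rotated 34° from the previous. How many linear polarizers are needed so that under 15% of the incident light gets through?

First polarizer is aligned with the polarization: full transmission.
Each further stage multiplies by cos²(34°) = 0.6873.
After N polarizers: T = 0.6873^(N−1). Require T < 0.15 ⇒ N−1 > ln(0.15)/ln(0.6873) = 5.06, so N−1 ≥ 6 and N = 7.
Check: N=7 gives T = 0.1054 < 0.15; N=6 gives T = 0.1534.

N = 7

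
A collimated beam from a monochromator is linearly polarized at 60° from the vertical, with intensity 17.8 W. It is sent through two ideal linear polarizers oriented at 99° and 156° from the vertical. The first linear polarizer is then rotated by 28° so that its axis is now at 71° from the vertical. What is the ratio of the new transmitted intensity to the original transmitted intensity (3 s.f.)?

I_new/I_old ≈ 0.0409

Before rotation:
I₁ = I₀ cos²(99° − 60°) = I₀ cos²(39°) = 0.604 I₀.
I₂ = I₁ cos²(156° − 99°) = 0.604 I₀ · cos²(57°) = 0.1792 I₀.
After rotation:
I₁ = I₀ cos²(71° − 60°) = I₀ cos²(11°) = 0.9636 I₀.
I₂ = I₁ cos²(156° − 71°) = 0.9636 I₀ · cos²(85°) = 0.00732 I₀.
Ratio = 0.00732 / 0.1792 = 0.04086.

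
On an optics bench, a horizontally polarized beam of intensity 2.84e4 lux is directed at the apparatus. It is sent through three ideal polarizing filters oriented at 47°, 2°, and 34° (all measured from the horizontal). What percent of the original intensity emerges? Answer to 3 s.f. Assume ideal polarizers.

≈ 16.7%

I₁ = 2.84e4 lux · cos²(47°) = 1.321e+04 lux.
I₂ = I₁ · cos²(45°) = 1.321e+04 · 0.5 = 6605 lux.
I₃ = I₂ · cos²(32°) = 6605 · 0.7192 = 4750 lux.
That is 16.73% of the incident intensity.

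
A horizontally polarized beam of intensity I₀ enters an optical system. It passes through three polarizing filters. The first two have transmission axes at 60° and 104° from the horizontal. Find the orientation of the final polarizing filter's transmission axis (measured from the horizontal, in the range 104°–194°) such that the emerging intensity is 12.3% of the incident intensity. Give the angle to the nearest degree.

By Malus's law, I₁ = I₀ cos²(60° − 0°) = I₀ cos²(60°) = 0.25 I₀.
I₂ = I₁ cos²(104° − 60°) = 0.25 I₀ · cos²(44°) = 0.1294 I₀.
Need I₃/I₀ = 0.123, so cos²(θ − 104°) = 0.123 / 0.1294 = 0.9508.
θ − 104° = arccos(√0.9508) = 12.8°, giving θ ≈ 104 + 12.8 = 116.8°.

θ ≈ 117°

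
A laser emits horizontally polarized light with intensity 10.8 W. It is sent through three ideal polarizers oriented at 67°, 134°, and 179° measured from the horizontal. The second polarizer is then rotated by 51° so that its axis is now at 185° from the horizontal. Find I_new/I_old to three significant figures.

Before rotation:
By Malus's law, I₁ = I₀ cos²(67° − 0°) = I₀ cos²(67°) = 0.1527 I₀.
I₂ = I₁ cos²(134° − 67°) = 0.1527 I₀ · cos²(67°) = 0.02331 I₀.
I₃ = I₂ cos²(179° − 134°) = 0.02331 I₀ · cos²(45°) = 0.01165 I₀.
After rotation:
I₁ = I₀ cos²(67° − 0°) = I₀ cos²(67°) = 0.1527 I₀.
Angle between axes 1 and 2: 62°. I₂ = 0.1527 I₀ · cos²(62°) = 0.03365 I₀.
I₃ = I₂ cos²(179° − 185°) = 0.03365 I₀ · cos²(6°) = 0.03328 I₀.
Ratio = 0.03328 / 0.01165 = 2.856.

I_new/I_old ≈ 2.86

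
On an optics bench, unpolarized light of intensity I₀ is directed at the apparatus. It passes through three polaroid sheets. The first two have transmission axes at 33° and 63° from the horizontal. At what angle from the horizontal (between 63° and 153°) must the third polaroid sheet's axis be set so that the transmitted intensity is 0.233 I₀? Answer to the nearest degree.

θ ≈ 101°

Unpolarized light through the first polarizer → I₁ = ½ I₀, now polarized at 33°.
I₂ = I₁ cos²(63° − 33°) = 0.5 I₀ · cos²(30°) = 0.375 I₀.
Need I₃/I₀ = 0.233, so cos²(θ − 63°) = 0.233 / 0.375 = 0.6213.
θ − 63° = arccos(√0.6213) = 38.0°, giving θ ≈ 63 + 38.0 = 101.0°.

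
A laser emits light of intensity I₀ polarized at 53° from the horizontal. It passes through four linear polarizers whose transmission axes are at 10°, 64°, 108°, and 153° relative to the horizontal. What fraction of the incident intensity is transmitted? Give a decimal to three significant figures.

≈ 0.0478 I₀

I₁ = I₀ cos²(10° − 53°) = I₀ cos²(43°) = 0.5349 I₀.
I₂ = I₁ cos²(64° − 10°) = 0.5349 I₀ · cos²(54°) = 0.1848 I₀.
I₃ = I₂ cos²(108° − 64°) = 0.1848 I₀ · cos²(44°) = 0.09562 I₀.
I₄ = I₃ cos²(153° − 108°) = 0.09562 I₀ · cos²(45°) = 0.04781 I₀.
Transmitted fraction = 0.04781.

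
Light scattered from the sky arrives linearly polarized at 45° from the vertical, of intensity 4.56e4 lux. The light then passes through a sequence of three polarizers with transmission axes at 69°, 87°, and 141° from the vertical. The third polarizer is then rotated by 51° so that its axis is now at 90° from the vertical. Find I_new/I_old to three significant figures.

I_new/I_old ≈ 2.89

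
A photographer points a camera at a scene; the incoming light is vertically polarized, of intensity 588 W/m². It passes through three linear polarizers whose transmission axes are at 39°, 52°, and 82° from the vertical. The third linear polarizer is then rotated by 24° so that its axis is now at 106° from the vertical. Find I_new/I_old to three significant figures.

Before rotation:
By Malus's law, I₁ = I₀ cos²(39° − 0°) = I₀ cos²(39°) = 0.604 I₀.
I₂ = I₁ cos²(52° − 39°) = 0.604 I₀ · cos²(13°) = 0.5734 I₀.
I₃ = I₂ cos²(82° − 52°) = 0.5734 I₀ · cos²(30°) = 0.43 I₀.
After rotation:
I₁ = I₀ cos²(39° − 0°) = I₀ cos²(39°) = 0.604 I₀.
I₂ = I₁ cos²(52° − 39°) = 0.604 I₀ · cos²(13°) = 0.5734 I₀.
I₃ = I₂ cos²(106° − 52°) = 0.5734 I₀ · cos²(54°) = 0.1981 I₀.
Ratio = 0.1981 / 0.43 = 0.4607.

I_new/I_old ≈ 0.461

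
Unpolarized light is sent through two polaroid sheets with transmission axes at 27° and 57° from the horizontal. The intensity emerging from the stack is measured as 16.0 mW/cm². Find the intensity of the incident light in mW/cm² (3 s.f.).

I₀ ≈ 42.7 mW/cm²

Unpolarized light through the first polarizer → I₁ = ½ I₀, now polarized at 27°.
I₂ = I₁ cos²(57° − 27°) = 0.5 I₀ · cos²(30°) = 0.375 I₀.
So 16.0 mW/cm² = 0.375 I₀, giving I₀ = 16.0/0.375 = 42.67 mW/cm².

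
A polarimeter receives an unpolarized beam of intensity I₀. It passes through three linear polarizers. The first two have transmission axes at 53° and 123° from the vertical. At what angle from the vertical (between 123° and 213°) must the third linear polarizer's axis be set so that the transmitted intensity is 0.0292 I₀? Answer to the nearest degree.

Unpolarized light through the first polarizer → I₁ = ½ I₀, now polarized at 53°.
I₂ = I₁ cos²(123° − 53°) = 0.5 I₀ · cos²(70°) = 0.05849 I₀.
Need I₃/I₀ = 0.0292, so cos²(θ − 123°) = 0.0292 / 0.05849 = 0.4992.
θ − 123° = arccos(√0.4992) = 45.0°, giving θ ≈ 123 + 45.0 = 168.0°.

θ ≈ 168°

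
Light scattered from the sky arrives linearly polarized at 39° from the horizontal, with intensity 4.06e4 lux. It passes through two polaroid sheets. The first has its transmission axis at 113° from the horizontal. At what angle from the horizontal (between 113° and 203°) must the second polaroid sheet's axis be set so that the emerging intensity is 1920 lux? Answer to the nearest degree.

θ ≈ 151°

I₁ = I₀ cos²(113° − 39°) = I₀ cos²(74°) = 0.07598 I₀.
Target fraction: 1920 / 4.06e4 lux = 0.04729 of I₀.
Need I₂/I₀ = 0.04729, so cos²(θ − 113°) = 0.04729 / 0.07598 = 0.6224.
θ − 113° = arccos(√0.6224) = 37.9°, giving θ ≈ 113 + 37.9 = 150.9°.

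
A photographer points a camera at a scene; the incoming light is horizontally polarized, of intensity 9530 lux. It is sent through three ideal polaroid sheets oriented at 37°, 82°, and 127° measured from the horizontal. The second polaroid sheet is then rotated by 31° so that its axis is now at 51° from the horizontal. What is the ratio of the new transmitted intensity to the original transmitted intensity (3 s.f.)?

I_new/I_old ≈ 0.220

Before rotation:
By Malus's law, I₁ = I₀ cos²(37° − 0°) = I₀ cos²(37°) = 0.6378 I₀.
I₂ = I₁ cos²(82° − 37°) = 0.6378 I₀ · cos²(45°) = 0.3189 I₀.
I₃ = I₂ cos²(127° − 82°) = 0.3189 I₀ · cos²(45°) = 0.1595 I₀.
After rotation:
I₁ = I₀ cos²(37° − 0°) = I₀ cos²(37°) = 0.6378 I₀.
I₂ = I₁ cos²(51° − 37°) = 0.6378 I₀ · cos²(14°) = 0.6005 I₀.
I₃ = I₂ cos²(127° − 51°) = 0.6005 I₀ · cos²(76°) = 0.03514 I₀.
Ratio = 0.03514 / 0.1595 = 0.2204.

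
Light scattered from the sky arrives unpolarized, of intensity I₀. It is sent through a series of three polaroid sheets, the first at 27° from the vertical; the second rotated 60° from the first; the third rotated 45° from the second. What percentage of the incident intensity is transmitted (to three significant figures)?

Unpolarized light through the first polarizer → I₁ = ½ I₀, now polarized at 27°.
I₂ = I₁ cos²(60°) = 0.5 · 0.25 I₀ = 0.125 I₀.
I₃ = I₂ cos²(45°) = 0.125 · 0.5 I₀ = 0.0625 I₀.
That is 6.25% of the incident intensity.

≈ 6.25%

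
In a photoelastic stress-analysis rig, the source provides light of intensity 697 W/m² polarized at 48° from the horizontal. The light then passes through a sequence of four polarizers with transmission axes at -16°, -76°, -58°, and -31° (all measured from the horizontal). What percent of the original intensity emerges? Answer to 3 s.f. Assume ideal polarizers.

By Malus's law, I₁ = 697 W/m² · cos²(64°) = 133.9 W/m².
I₂ = I₁ · cos²(60°) = 133.9 · 0.25 = 33.49 W/m².
I₃ = I₂ · cos²(18°) = 33.49 · 0.9045 = 30.29 W/m².
I₄ = I₃ · cos²(27°) = 30.29 · 0.7939 = 24.05 W/m².
That is 3.45% of the incident intensity.

≈ 3.45%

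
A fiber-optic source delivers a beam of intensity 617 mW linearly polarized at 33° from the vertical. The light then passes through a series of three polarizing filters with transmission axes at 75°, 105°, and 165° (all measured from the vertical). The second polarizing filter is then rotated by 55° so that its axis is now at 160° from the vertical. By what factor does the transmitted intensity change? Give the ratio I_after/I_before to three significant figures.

I_new/I_old ≈ 0.0402

Before rotation:
By Malus's law, I₁ = I₀ cos²(75° − 33°) = I₀ cos²(42°) = 0.5523 I₀.
I₂ = I₁ cos²(105° − 75°) = 0.5523 I₀ · cos²(30°) = 0.4142 I₀.
I₃ = I₂ cos²(165° − 105°) = 0.4142 I₀ · cos²(60°) = 0.1035 I₀.
After rotation:
I₁ = I₀ cos²(75° − 33°) = I₀ cos²(42°) = 0.5523 I₀.
I₂ = I₁ cos²(160° − 75°) = 0.5523 I₀ · cos²(85°) = 0.004195 I₀.
I₃ = I₂ cos²(165° − 160°) = 0.004195 I₀ · cos²(5°) = 0.004163 I₀.
Ratio = 0.004163 / 0.1035 = 0.0402.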